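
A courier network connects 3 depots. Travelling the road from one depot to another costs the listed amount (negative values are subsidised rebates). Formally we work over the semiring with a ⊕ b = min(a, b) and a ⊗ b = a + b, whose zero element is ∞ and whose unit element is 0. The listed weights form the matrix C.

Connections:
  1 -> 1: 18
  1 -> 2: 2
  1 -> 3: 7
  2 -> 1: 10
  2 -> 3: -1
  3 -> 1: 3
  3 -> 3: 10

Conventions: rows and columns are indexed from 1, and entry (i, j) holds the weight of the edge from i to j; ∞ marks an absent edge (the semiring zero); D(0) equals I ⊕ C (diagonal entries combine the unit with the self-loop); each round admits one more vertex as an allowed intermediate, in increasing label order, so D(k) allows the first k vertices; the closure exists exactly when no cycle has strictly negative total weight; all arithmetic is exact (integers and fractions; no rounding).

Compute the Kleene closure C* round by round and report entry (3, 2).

D(0):
  [0, 2, 7]
  [10, 0, -1]
  [3, ∞, 0]
D(1):
  [0, 2, 7]
  [10, 0, -1]
  [3, 5, 0]
D(2):
  [0, 2, 1]
  [10, 0, -1]
  [3, 5, 0]
D(3):
  [0, 2, 1]
  [2, 0, -1]
  [3, 5, 0]
Answer: C*[3][2] = 5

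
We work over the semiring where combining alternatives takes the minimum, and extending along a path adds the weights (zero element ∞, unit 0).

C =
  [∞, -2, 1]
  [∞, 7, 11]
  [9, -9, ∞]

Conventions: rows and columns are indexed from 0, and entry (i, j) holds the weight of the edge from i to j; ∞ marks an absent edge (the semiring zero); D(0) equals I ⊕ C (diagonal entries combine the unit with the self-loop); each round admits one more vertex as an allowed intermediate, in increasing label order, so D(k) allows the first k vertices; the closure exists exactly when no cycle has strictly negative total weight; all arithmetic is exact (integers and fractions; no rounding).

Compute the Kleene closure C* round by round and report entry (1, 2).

D(0):
  [0, -2, 1]
  [∞, 0, 11]
  [9, -9, 0]
D(1):
  [0, -2, 1]
  [∞, 0, 11]
  [9, -9, 0]
D(2):
  [0, -2, 1]
  [∞, 0, 11]
  [9, -9, 0]
D(3):
  [0, -8, 1]
  [20, 0, 11]
  [9, -9, 0]
Answer: C*[1][2] = 11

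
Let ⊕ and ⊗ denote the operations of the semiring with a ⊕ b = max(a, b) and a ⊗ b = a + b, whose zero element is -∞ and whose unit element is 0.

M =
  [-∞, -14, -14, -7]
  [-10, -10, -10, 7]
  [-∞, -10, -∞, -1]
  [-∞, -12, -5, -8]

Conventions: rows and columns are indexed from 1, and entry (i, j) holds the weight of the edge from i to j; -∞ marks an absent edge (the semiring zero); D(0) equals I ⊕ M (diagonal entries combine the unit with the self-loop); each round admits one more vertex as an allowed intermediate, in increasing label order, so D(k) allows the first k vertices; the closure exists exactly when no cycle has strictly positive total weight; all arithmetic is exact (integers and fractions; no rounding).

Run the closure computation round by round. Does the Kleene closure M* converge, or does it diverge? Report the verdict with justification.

D(0):
  [0, -14, -14, -7]
  [-10, 0, -10, 7]
  [-∞, -10, 0, -1]
  [-∞, -12, -5, 0]
D(1):
  [0, -14, -14, -7]
  [-10, 0, -10, 7]
  [-∞, -10, 0, -1]
  [-∞, -12, -5, 0]
D(2):
  [0, -14, -14, -7]
  [-10, 0, -10, 7]
  [-20, -10, 0, -1]
  [-22, -12, -5, 0]
D(3):
  [0, -14, -14, -7]
  [-10, 0, -10, 7]
  [-20, -10, 0, -1]
  [-22, -12, -5, 0]
D(4):
  [0, -14, -12, -7]
  [-10, 0, 2, 7]
  [-20, -10, 0, -1]
  [-22, -12, -5, 0]
Key observation: every diagonal entry stays at the unit through all rounds, so no improving cycle exists.
Answer: CONVERGES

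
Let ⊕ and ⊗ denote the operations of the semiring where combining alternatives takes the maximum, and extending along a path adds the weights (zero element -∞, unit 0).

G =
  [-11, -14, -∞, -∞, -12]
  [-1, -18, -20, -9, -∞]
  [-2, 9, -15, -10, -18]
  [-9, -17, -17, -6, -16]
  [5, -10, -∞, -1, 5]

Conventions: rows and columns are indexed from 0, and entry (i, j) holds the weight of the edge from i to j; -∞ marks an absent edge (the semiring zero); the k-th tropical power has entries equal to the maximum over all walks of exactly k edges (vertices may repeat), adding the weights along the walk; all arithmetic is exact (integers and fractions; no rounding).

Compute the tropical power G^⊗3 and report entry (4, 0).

G^⊗2:
  [-7, -22, -34, -13, -7]
  [-12, -11, -26, -15, -13]
  [8, -6, -11, 0, -13]
  [-11, -8, -23, -12, -11]
  [10, -5, -18, 4, 10]
G^⊗3:
  [-2, -17, -30, -8, -2]
  [-8, -17, -31, -14, -8]
  [-3, -2, -17, -6, -4]
  [-6, -14, -28, -12, -6]
  [15, 0, -13, 9, 15]
Key observation: the optimum is the walk 4->4->4->0, with weight 5 + 5 + 5 = 15.
Optimal value attained by: walk 4->4->4->0.
Answer: (G^⊗3)[4][0] = 15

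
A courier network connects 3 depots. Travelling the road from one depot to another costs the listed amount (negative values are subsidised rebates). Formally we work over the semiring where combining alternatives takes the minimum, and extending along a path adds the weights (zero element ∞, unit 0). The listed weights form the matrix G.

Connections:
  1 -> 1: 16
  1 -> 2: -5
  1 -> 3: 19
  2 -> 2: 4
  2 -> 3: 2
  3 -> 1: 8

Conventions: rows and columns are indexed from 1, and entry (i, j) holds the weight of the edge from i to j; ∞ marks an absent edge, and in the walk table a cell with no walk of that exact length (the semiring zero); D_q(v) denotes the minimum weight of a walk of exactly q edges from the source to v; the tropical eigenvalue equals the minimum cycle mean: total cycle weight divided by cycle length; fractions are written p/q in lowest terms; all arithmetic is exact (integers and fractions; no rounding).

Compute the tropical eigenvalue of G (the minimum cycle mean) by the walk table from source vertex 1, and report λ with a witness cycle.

q=0: [0, ∞, ∞]
q=1: [16, -5, 19]
q=2: [27, -1, -3]
q=3: [5, 3, 1]
Optimal cycle mean attained by: cycle 1->2->3->1, total (-5) + 2 + 8, length 3.
Answer: λ = 5/3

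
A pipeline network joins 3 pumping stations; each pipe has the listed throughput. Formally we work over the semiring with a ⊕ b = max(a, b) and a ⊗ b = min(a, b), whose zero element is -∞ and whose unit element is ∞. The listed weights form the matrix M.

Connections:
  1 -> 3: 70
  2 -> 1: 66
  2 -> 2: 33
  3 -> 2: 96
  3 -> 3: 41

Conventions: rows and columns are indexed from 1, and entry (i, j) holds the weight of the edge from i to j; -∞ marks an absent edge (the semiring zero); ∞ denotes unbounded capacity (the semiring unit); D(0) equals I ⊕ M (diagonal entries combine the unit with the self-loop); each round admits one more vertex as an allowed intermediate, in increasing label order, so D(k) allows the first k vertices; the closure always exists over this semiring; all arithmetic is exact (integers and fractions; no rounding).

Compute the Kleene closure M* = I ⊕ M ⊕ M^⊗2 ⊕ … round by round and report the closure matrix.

D(0):
  [∞, -∞, 70]
  [66, ∞, -∞]
  [-∞, 96, ∞]
D(1):
  [∞, -∞, 70]
  [66, ∞, 66]
  [-∞, 96, ∞]
D(2):
  [∞, -∞, 70]
  [66, ∞, 66]
  [66, 96, ∞]
D(3):
  [∞, 70, 70]
  [66, ∞, 66]
  [66, 96, ∞]
Answer: M* = [[∞, 70, 70], [66, ∞, 66], [66, 96, ∞]]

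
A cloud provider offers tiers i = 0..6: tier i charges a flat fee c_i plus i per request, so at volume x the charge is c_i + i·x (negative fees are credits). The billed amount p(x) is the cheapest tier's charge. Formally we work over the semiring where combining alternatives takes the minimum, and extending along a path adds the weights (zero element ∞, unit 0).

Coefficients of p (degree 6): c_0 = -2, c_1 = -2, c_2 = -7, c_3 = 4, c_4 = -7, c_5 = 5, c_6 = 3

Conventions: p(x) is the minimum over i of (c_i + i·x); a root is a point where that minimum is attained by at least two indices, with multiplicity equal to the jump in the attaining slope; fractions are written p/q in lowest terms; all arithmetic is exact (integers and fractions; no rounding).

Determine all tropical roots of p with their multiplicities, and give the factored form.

hull edge (i=0, c=-2) to (i=2, c=-7): slope -5/2, span 2
hull edge (i=2, c=-7) to (i=4, c=-7): slope 0, span 2
hull edge (i=4, c=-7) to (i=6, c=3): slope 5, span 2
Factored form: p(x) = 3 ⊗ (x ⊕ (-5)) ⊗ (x ⊕ (-5)) ⊗ (x ⊕ 0) ⊗ (x ⊕ 0) ⊗ (x ⊕ 5/2) ⊗ (x ⊕ 5/2)
Answer: roots = -5 (mult 2), 0 (mult 2), 5/2 (mult 2)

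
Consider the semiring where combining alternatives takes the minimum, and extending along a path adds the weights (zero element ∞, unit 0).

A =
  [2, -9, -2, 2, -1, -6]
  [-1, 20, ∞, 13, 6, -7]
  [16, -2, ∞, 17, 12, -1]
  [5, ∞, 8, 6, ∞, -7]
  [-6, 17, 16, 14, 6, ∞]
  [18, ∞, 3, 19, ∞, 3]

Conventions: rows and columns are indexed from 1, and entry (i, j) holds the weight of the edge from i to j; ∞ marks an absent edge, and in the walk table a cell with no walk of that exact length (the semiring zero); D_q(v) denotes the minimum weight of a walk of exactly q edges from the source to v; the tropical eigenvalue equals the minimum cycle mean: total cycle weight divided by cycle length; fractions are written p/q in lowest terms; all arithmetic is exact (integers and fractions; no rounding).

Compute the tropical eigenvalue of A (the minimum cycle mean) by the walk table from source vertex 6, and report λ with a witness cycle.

q=0: [∞, ∞, ∞, ∞, ∞, 0]
q=1: [18, ∞, 3, 19, ∞, 3]
q=2: [19, 1, 6, 20, 15, 2]
q=3: [0, 4, 5, 14, 7, -6]
q=4: [1, -9, -3, 2, -1, -6]
q=5: [-10, -8, -3, 3, -3, -16]
q=6: [-9, -19, -13, -8, -11, -16]
Optimal cycle mean attained by: cycle 1->2->1, total (-9) + (-1), length 2.
Answer: λ = -5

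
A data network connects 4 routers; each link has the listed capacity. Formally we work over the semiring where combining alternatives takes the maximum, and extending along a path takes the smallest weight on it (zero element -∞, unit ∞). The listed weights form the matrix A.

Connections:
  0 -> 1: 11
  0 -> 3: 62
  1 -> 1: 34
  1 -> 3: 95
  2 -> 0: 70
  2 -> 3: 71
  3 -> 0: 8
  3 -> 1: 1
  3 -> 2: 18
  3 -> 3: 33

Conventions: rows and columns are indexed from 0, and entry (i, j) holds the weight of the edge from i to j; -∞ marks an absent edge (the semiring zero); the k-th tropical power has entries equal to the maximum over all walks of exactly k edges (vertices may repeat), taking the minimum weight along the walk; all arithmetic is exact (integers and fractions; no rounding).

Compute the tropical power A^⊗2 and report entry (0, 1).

A^⊗2:
  [8, 11, 18, 33]
  [8, 34, 18, 34]
  [8, 11, 18, 62]
  [18, 8, 18, 33]
Key observation: the optimum is the walk 0->1->1, with weight 11 min 34 = 11.
Optimal value attained by: walk 0->1->1.
Answer: (A^⊗2)[0][1] = 11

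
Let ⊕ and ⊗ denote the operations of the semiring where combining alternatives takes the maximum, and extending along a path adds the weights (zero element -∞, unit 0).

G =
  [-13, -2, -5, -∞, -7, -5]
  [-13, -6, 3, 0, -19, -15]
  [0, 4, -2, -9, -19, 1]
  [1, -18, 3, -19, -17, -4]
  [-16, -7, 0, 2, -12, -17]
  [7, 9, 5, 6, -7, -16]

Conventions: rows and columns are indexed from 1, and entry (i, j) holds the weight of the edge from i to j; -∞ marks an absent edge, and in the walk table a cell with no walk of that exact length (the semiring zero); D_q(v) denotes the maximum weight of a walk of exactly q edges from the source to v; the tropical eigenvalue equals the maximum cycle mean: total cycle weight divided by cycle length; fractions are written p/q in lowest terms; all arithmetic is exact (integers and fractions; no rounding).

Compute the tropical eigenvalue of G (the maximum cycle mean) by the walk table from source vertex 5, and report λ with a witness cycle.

q=0: [-∞, -∞, -∞, -∞, 0, -∞]
q=1: [-16, -7, 0, 2, -12, -17]
q=2: [3, 4, 5, -7, -15, 1]
q=3: [8, 10, 7, 7, -4, 6]
q=4: [13, 15, 13, 12, 1, 8]
q=5: [15, 17, 18, 15, 6, 14]
q=6: [21, 23, 20, 20, 8, 19]
Optimal cycle mean attained by: cycle 2->3->6->2, total 3 + 1 + 9, length 3.
Answer: λ = 13/3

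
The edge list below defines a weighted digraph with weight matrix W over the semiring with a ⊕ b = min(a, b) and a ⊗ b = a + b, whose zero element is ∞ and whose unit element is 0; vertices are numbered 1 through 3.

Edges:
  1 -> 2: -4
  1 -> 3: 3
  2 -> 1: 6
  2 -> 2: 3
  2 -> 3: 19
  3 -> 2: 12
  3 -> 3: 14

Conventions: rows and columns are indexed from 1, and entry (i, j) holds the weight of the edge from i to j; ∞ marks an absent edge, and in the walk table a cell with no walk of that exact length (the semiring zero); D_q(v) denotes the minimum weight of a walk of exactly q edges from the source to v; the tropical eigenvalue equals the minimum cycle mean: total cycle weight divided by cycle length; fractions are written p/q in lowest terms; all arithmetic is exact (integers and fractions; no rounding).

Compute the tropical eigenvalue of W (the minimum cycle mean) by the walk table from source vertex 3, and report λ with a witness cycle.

q=0: [∞, ∞, 0]
q=1: [∞, 12, 14]
q=2: [18, 15, 28]
q=3: [21, 14, 21]
Optimal cycle mean attained by: cycle 1->2->1, total (-4) + 6, length 2.
Answer: λ = 1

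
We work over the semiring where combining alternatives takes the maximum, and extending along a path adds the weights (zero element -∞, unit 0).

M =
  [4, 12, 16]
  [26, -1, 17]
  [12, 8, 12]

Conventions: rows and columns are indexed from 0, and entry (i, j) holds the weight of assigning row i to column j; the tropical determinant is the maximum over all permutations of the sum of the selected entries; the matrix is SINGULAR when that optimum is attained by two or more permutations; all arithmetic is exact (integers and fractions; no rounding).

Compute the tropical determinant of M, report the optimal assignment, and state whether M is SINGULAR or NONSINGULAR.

σ = (0, 1, 2): 4 + (-1) + 12 = 15
σ = (0, 2, 1): 4 + 17 + 8 = 29
σ = (1, 0, 2): 12 + 26 + 12 = 50
σ = (1, 2, 0): 12 + 17 + 12 = 41
σ = (2, 0, 1): 16 + 26 + 8 = 50
σ = (2, 1, 0): 16 + (-1) + 12 = 27
Optimal value attained by: σ = (1, 0, 2).
Answer: det⊕(M) = 50; verdict: SINGULAR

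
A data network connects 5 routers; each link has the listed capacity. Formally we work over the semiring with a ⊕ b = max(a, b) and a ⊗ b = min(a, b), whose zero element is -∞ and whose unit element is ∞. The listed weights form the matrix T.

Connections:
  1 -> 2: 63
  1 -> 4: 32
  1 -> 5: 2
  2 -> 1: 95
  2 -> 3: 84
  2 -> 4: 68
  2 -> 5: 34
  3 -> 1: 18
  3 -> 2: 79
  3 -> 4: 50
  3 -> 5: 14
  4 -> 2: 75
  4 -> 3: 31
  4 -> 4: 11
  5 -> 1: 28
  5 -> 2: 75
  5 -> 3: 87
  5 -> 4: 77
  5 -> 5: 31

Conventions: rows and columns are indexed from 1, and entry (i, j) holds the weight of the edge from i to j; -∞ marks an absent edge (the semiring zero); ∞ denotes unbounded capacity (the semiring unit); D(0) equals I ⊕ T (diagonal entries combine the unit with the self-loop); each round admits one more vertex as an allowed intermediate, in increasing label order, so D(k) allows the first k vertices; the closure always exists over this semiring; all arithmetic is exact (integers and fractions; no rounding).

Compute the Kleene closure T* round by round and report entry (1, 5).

D(0):
  [∞, 63, -∞, 32, 2]
  [95, ∞, 84, 68, 34]
  [18, 79, ∞, 50, 14]
  [-∞, 75, 31, ∞, -∞]
  [28, 75, 87, 77, ∞]
D(1):
  [∞, 63, -∞, 32, 2]
  [95, ∞, 84, 68, 34]
  [18, 79, ∞, 50, 14]
  [-∞, 75, 31, ∞, -∞]
  [28, 75, 87, 77, ∞]
D(2):
  [∞, 63, 63, 63, 34]
  [95, ∞, 84, 68, 34]
  [79, 79, ∞, 68, 34]
  [75, 75, 75, ∞, 34]
  [75, 75, 87, 77, ∞]
D(3):
  [∞, 63, 63, 63, 34]
  [95, ∞, 84, 68, 34]
  [79, 79, ∞, 68, 34]
  [75, 75, 75, ∞, 34]
  [79, 79, 87, 77, ∞]
D(4):
  [∞, 63, 63, 63, 34]
  [95, ∞, 84, 68, 34]
  [79, 79, ∞, 68, 34]
  [75, 75, 75, ∞, 34]
  [79, 79, 87, 77, ∞]
D(5):
  [∞, 63, 63, 63, 34]
  [95, ∞, 84, 68, 34]
  [79, 79, ∞, 68, 34]
  [75, 75, 75, ∞, 34]
  [79, 79, 87, 77, ∞]
Answer: T*[1][5] = 34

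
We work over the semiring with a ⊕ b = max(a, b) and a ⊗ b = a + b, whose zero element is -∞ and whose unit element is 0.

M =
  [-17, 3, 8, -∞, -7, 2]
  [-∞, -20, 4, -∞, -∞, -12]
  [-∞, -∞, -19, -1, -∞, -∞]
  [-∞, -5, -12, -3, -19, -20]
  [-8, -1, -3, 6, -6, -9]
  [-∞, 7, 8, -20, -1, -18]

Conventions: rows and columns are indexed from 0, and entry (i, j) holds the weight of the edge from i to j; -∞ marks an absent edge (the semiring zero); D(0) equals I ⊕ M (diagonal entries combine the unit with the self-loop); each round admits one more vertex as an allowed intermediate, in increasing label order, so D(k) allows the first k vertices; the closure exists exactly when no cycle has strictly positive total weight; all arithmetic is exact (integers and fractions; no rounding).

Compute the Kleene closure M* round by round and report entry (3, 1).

D(0):
  [0, 3, 8, -∞, -7, 2]
  [-∞, 0, 4, -∞, -∞, -12]
  [-∞, -∞, 0, -1, -∞, -∞]
  [-∞, -5, -12, 0, -19, -20]
  [-8, -1, -3, 6, 0, -9]
  [-∞, 7, 8, -20, -1, 0]
D(1):
  [0, 3, 8, -∞, -7, 2]
  [-∞, 0, 4, -∞, -∞, -12]
  [-∞, -∞, 0, -1, -∞, -∞]
  [-∞, -5, -12, 0, -19, -20]
  [-8, -1, 0, 6, 0, -6]
  [-∞, 7, 8, -20, -1, 0]
D(2):
  [0, 3, 8, -∞, -7, 2]
  [-∞, 0, 4, -∞, -∞, -12]
  [-∞, -∞, 0, -1, -∞, -∞]
  [-∞, -5, -1, 0, -19, -17]
  [-8, -1, 3, 6, 0, -6]
  [-∞, 7, 11, -20, -1, 0]
D(3):
  [0, 3, 8, 7, -7, 2]
  [-∞, 0, 4, 3, -∞, -12]
  [-∞, -∞, 0, -1, -∞, -∞]
  [-∞, -5, -1, 0, -19, -17]
  [-8, -1, 3, 6, 0, -6]
  [-∞, 7, 11, 10, -1, 0]
D(4):
  [0, 3, 8, 7, -7, 2]
  [-∞, 0, 4, 3, -16, -12]
  [-∞, -6, 0, -1, -20, -18]
  [-∞, -5, -1, 0, -19, -17]
  [-8, 1, 5, 6, 0, -6]
  [-∞, 7, 11, 10, -1, 0]
D(5):
  [0, 3, 8, 7, -7, 2]
  [-24, 0, 4, 3, -16, -12]
  [-28, -6, 0, -1, -20, -18]
  [-27, -5, -1, 0, -19, -17]
  [-8, 1, 5, 6, 0, -6]
  [-9, 7, 11, 10, -1, 0]
D(6):
  [0, 9, 13, 12, 1, 2]
  [-21, 0, 4, 3, -13, -12]
  [-27, -6, 0, -1, -19, -18]
  [-26, -5, -1, 0, -18, -17]
  [-8, 1, 5, 6, 0, -6]
  [-9, 7, 11, 10, -1, 0]
Answer: M*[3][1] = -5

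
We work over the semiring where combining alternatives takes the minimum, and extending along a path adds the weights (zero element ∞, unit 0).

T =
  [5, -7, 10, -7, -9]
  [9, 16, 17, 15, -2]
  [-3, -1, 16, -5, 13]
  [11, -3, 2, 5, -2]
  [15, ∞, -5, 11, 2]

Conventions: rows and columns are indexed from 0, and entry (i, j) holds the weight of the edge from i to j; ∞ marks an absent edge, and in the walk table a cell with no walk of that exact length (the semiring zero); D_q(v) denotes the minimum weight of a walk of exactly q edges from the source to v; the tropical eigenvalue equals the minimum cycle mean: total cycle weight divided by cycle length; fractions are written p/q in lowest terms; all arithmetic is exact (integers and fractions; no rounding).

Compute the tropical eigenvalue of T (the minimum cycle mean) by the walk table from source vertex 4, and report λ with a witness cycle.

q=0: [∞, ∞, ∞, ∞, 0]
q=1: [15, ∞, -5, 11, 2]
q=2: [-8, -6, -3, -10, 4]
q=3: [-6, -15, -8, -15, -17]
q=4: [-11, -18, -22, -13, -17]
q=5: [-25, -23, -22, -27, -20]
Optimal cycle mean attained by: cycle 0->4->2->0, total (-9) + (-5) + (-3), length 3.
Answer: λ = -17/3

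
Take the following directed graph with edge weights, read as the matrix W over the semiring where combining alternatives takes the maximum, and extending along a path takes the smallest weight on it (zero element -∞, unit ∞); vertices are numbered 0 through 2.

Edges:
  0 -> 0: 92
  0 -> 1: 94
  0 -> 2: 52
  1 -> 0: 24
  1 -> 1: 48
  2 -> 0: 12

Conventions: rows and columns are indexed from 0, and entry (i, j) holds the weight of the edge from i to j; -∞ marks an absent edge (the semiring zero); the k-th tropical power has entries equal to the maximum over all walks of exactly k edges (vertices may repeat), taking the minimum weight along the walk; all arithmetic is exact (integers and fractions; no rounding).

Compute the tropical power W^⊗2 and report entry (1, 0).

W^⊗2:
  [92, 92, 52]
  [24, 48, 24]
  [12, 12, 12]
Key observation: the optimum is the walk 1->0->0, with weight 24 min 92 = 24.
Optimal value attained by: walk 1->0->0.
Answer: (W^⊗2)[1][0] = 24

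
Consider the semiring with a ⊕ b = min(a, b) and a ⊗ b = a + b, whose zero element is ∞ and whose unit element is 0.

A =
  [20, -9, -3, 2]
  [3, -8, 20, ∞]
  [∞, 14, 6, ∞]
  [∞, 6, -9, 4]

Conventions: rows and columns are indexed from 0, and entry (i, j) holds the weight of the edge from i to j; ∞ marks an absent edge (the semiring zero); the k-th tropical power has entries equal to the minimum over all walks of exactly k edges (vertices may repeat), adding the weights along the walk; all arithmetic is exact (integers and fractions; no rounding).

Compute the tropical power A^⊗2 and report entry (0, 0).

A^⊗2:
  [-6, -17, -7, 6]
  [-5, -16, 0, 5]
  [17, 6, 12, ∞]
  [9, -2, -5, 8]
Key observation: the optimum is the walk 0->1->0, with weight (-9) + 3 = -6.
Optimal value attained by: walk 0->1->0.
Answer: (A^⊗2)[0][0] = -6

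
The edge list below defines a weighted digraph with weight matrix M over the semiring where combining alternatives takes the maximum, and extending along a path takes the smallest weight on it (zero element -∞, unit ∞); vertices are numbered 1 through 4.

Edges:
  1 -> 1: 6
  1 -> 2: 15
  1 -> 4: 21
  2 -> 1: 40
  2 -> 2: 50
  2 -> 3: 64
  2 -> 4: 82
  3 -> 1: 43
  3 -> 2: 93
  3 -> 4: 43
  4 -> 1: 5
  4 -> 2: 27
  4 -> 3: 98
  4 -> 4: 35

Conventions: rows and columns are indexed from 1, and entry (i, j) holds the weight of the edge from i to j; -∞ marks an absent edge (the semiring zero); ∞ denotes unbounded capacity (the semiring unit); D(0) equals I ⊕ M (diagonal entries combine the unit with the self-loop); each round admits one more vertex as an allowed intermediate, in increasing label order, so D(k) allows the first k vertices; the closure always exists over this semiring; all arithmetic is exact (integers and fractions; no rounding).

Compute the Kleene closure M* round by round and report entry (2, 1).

D(0):
  [∞, 15, -∞, 21]
  [40, ∞, 64, 82]
  [43, 93, ∞, 43]
  [5, 27, 98, ∞]
D(1):
  [∞, 15, -∞, 21]
  [40, ∞, 64, 82]
  [43, 93, ∞, 43]
  [5, 27, 98, ∞]
D(2):
  [∞, 15, 15, 21]
  [40, ∞, 64, 82]
  [43, 93, ∞, 82]
  [27, 27, 98, ∞]
D(3):
  [∞, 15, 15, 21]
  [43, ∞, 64, 82]
  [43, 93, ∞, 82]
  [43, 93, 98, ∞]
D(4):
  [∞, 21, 21, 21]
  [43, ∞, 82, 82]
  [43, 93, ∞, 82]
  [43, 93, 98, ∞]
Answer: M*[2][1] = 43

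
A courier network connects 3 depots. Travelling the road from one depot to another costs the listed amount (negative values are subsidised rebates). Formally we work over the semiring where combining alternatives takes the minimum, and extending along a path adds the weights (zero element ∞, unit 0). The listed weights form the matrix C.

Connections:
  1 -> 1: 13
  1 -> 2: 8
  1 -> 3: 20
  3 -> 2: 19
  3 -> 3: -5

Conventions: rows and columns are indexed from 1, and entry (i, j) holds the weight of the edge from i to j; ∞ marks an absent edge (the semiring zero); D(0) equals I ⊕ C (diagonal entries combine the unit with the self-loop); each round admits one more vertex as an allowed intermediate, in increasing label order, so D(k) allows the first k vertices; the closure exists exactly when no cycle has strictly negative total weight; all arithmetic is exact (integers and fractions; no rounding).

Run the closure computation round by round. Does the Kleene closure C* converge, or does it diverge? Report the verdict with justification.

Detection: at round 0, diagonal entry (3, 3) turns strictly negative.
Key observation: the cycle 3->3 has total weight (-5), which is strictly negative.
Answer: DIVERGES — negative cycle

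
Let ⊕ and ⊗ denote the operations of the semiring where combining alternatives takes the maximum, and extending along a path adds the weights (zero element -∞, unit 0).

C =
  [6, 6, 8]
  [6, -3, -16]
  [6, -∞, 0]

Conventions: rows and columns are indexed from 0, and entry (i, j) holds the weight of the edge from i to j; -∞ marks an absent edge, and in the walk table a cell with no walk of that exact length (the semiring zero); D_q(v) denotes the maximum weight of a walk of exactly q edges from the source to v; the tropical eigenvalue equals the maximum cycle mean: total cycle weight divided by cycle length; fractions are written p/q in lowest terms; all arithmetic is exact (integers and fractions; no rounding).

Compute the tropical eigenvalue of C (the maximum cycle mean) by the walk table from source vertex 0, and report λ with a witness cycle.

q=0: [0, -∞, -∞]
q=1: [6, 6, 8]
q=2: [14, 12, 14]
q=3: [20, 20, 22]
Optimal cycle mean attained by: cycle 0->2->0, total 8 + 6, length 2.
Answer: λ = 7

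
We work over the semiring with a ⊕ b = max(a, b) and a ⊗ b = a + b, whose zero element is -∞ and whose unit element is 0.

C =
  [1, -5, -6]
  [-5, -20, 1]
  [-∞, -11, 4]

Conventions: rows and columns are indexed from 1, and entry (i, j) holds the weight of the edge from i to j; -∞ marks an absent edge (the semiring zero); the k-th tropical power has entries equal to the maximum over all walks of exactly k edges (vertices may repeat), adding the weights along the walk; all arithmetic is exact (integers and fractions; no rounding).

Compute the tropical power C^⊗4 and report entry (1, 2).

C^⊗2:
  [2, -4, -2]
  [-4, -10, 5]
  [-16, -7, 8]
C^⊗3:
  [3, -3, 2]
  [-3, -6, 9]
  [-12, -3, 12]
C^⊗4:
  [4, -2, 6]
  [-2, -2, 13]
  [-8, 1, 16]
Key observation: the optimum is the walk 1->1->1->1->2, with weight 1 + 1 + 1 + (-5) = -2.
Optimal value attained by: walk 1->1->1->1->2.
Answer: (C^⊗4)[1][2] = -2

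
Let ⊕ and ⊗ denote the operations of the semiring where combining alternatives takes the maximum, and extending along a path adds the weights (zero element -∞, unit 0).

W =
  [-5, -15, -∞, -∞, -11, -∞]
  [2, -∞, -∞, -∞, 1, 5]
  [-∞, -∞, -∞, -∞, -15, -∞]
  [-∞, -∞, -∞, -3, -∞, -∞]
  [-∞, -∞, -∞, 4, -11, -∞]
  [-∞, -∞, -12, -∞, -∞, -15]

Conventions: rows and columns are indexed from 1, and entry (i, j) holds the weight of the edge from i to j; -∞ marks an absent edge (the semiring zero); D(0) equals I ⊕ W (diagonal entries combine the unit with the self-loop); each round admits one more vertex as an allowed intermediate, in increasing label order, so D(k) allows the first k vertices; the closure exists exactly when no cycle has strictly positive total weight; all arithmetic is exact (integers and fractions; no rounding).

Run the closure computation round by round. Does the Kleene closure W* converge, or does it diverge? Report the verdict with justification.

D(0):
  [0, -15, -∞, -∞, -11, -∞]
  [2, 0, -∞, -∞, 1, 5]
  [-∞, -∞, 0, -∞, -15, -∞]
  [-∞, -∞, -∞, 0, -∞, -∞]
  [-∞, -∞, -∞, 4, 0, -∞]
  [-∞, -∞, -12, -∞, -∞, 0]
D(1):
  [0, -15, -∞, -∞, -11, -∞]
  [2, 0, -∞, -∞, 1, 5]
  [-∞, -∞, 0, -∞, -15, -∞]
  [-∞, -∞, -∞, 0, -∞, -∞]
  [-∞, -∞, -∞, 4, 0, -∞]
  [-∞, -∞, -12, -∞, -∞, 0]
D(2):
  [0, -15, -∞, -∞, -11, -10]
  [2, 0, -∞, -∞, 1, 5]
  [-∞, -∞, 0, -∞, -15, -∞]
  [-∞, -∞, -∞, 0, -∞, -∞]
  [-∞, -∞, -∞, 4, 0, -∞]
  [-∞, -∞, -12, -∞, -∞, 0]
D(3):
  [0, -15, -∞, -∞, -11, -10]
  [2, 0, -∞, -∞, 1, 5]
  [-∞, -∞, 0, -∞, -15, -∞]
  [-∞, -∞, -∞, 0, -∞, -∞]
  [-∞, -∞, -∞, 4, 0, -∞]
  [-∞, -∞, -12, -∞, -27, 0]
D(4):
  [0, -15, -∞, -∞, -11, -10]
  [2, 0, -∞, -∞, 1, 5]
  [-∞, -∞, 0, -∞, -15, -∞]
  [-∞, -∞, -∞, 0, -∞, -∞]
  [-∞, -∞, -∞, 4, 0, -∞]
  [-∞, -∞, -12, -∞, -27, 0]
D(5):
  [0, -15, -∞, -7, -11, -10]
  [2, 0, -∞, 5, 1, 5]
  [-∞, -∞, 0, -11, -15, -∞]
  [-∞, -∞, -∞, 0, -∞, -∞]
  [-∞, -∞, -∞, 4, 0, -∞]
  [-∞, -∞, -12, -23, -27, 0]
D(6):
  [0, -15, -22, -7, -11, -10]
  [2, 0, -7, 5, 1, 5]
  [-∞, -∞, 0, -11, -15, -∞]
  [-∞, -∞, -∞, 0, -∞, -∞]
  [-∞, -∞, -∞, 4, 0, -∞]
  [-∞, -∞, -12, -23, -27, 0]
Key observation: every diagonal entry stays at the unit through all rounds, so no improving cycle exists.
Answer: CONVERGES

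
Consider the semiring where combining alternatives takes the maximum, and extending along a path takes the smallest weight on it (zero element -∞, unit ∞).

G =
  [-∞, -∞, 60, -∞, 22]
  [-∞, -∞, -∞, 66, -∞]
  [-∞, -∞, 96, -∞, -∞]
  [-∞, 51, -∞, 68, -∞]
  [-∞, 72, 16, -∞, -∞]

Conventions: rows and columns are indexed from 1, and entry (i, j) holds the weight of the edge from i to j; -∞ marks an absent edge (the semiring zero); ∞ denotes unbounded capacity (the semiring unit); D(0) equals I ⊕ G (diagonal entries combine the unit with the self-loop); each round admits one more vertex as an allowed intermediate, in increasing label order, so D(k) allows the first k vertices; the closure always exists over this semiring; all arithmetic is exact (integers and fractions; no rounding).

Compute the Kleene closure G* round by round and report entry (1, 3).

D(0):
  [∞, -∞, 60, -∞, 22]
  [-∞, ∞, -∞, 66, -∞]
  [-∞, -∞, ∞, -∞, -∞]
  [-∞, 51, -∞, ∞, -∞]
  [-∞, 72, 16, -∞, ∞]
D(1):
  [∞, -∞, 60, -∞, 22]
  [-∞, ∞, -∞, 66, -∞]
  [-∞, -∞, ∞, -∞, -∞]
  [-∞, 51, -∞, ∞, -∞]
  [-∞, 72, 16, -∞, ∞]
D(2):
  [∞, -∞, 60, -∞, 22]
  [-∞, ∞, -∞, 66, -∞]
  [-∞, -∞, ∞, -∞, -∞]
  [-∞, 51, -∞, ∞, -∞]
  [-∞, 72, 16, 66, ∞]
D(3):
  [∞, -∞, 60, -∞, 22]
  [-∞, ∞, -∞, 66, -∞]
  [-∞, -∞, ∞, -∞, -∞]
  [-∞, 51, -∞, ∞, -∞]
  [-∞, 72, 16, 66, ∞]
D(4):
  [∞, -∞, 60, -∞, 22]
  [-∞, ∞, -∞, 66, -∞]
  [-∞, -∞, ∞, -∞, -∞]
  [-∞, 51, -∞, ∞, -∞]
  [-∞, 72, 16, 66, ∞]
D(5):
  [∞, 22, 60, 22, 22]
  [-∞, ∞, -∞, 66, -∞]
  [-∞, -∞, ∞, -∞, -∞]
  [-∞, 51, -∞, ∞, -∞]
  [-∞, 72, 16, 66, ∞]
Answer: G*[1][3] = 60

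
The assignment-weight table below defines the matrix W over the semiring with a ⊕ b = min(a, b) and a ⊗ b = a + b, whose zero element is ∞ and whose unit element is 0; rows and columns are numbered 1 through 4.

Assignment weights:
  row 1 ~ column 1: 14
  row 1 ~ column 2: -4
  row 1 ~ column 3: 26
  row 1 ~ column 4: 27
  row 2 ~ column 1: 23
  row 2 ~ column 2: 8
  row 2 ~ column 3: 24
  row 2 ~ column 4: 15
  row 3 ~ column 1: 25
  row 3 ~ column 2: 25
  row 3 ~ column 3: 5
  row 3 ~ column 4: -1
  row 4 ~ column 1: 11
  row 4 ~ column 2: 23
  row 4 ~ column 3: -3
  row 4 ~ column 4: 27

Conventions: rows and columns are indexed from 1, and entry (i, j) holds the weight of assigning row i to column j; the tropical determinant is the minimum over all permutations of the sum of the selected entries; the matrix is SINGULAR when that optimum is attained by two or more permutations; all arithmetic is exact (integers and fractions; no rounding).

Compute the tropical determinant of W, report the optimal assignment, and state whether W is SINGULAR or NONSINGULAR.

σ = (1, 2, 3, 4): 14 + 8 + 5 + 27 = 54
σ = (1, 2, 4, 3): 14 + 8 + (-1) + (-3) = 18
σ = (1, 3, 2, 4): 14 + 24 + 25 + 27 = 90
σ = (1, 3, 4, 2): 14 + 24 + (-1) + 23 = 60
σ = (1, 4, 2, 3): 14 + 15 + 25 + (-3) = 51
σ = (1, 4, 3, 2): 14 + 15 + 5 + 23 = 57
σ = (2, 1, 3, 4): (-4) + 23 + 5 + 27 = 51
σ = (2, 1, 4, 3): (-4) + 23 + (-1) + (-3) = 15
σ = (2, 3, 1, 4): (-4) + 24 + 25 + 27 = 72
σ = (2, 3, 4, 1): (-4) + 24 + (-1) + 11 = 30
σ = (2, 4, 1, 3): (-4) + 15 + 25 + (-3) = 33
σ = (2, 4, 3, 1): (-4) + 15 + 5 + 11 = 27
σ = (3, 1, 2, 4): 26 + 23 + 25 + 27 = 101
σ = (3, 1, 4, 2): 26 + 23 + (-1) + 23 = 71
σ = (3, 2, 1, 4): 26 + 8 + 25 + 27 = 86
σ = (3, 2, 4, 1): 26 + 8 + (-1) + 11 = 44
σ = (3, 4, 1, 2): 26 + 15 + 25 + 23 = 89
σ = (3, 4, 2, 1): 26 + 15 + 25 + 11 = 77
σ = (4, 1, 2, 3): 27 + 23 + 25 + (-3) = 72
σ = (4, 1, 3, 2): 27 + 23 + 5 + 23 = 78
σ = (4, 2, 1, 3): 27 + 8 + 25 + (-3) = 57
σ = (4, 2, 3, 1): 27 + 8 + 5 + 11 = 51
σ = (4, 3, 1, 2): 27 + 24 + 25 + 23 = 99
σ = (4, 3, 2, 1): 27 + 24 + 25 + 11 = 87
Optimal value attained by: σ = (2, 1, 4, 3).
Answer: det⊕(W) = 15; verdict: NONSINGULAR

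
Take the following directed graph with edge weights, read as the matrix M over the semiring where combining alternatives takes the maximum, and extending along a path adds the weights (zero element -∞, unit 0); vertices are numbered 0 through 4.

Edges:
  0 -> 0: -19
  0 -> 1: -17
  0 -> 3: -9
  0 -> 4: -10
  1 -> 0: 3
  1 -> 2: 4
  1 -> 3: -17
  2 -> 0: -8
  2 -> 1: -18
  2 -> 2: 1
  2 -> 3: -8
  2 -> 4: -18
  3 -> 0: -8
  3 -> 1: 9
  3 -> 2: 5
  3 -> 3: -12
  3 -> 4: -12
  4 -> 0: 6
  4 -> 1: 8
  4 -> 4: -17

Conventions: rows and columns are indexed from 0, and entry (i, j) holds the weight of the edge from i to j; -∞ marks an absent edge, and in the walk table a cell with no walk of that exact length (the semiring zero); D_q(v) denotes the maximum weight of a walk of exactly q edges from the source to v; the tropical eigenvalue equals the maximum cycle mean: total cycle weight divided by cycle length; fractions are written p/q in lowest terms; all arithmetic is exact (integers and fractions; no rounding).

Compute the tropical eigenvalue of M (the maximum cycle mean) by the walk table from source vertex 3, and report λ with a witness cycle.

q=0: [-∞, -∞, -∞, 0, -∞]
q=1: [-8, 9, 5, -12, -12]
q=2: [12, -3, 13, -3, -13]
q=3: [5, 6, 14, 5, 2]
q=4: [9, 14, 15, 6, -4]
q=5: [17, 15, 18, 7, -1]
Optimal cycle mean attained by: cycle 1->2->3->1, total 4 + (-8) + 9, length 3.
Answer: λ = 5/3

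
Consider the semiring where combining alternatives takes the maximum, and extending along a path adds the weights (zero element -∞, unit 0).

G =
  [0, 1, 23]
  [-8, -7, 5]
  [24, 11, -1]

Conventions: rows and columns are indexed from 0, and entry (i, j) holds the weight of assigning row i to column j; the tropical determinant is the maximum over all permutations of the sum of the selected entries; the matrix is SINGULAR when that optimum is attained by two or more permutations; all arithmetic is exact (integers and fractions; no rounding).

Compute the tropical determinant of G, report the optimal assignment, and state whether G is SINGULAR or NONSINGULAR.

σ = (0, 1, 2): 0 + (-7) + (-1) = -8
σ = (0, 2, 1): 0 + 5 + 11 = 16
σ = (1, 0, 2): 1 + (-8) + (-1) = -8
σ = (1, 2, 0): 1 + 5 + 24 = 30
σ = (2, 0, 1): 23 + (-8) + 11 = 26
σ = (2, 1, 0): 23 + (-7) + 24 = 40
Optimal value attained by: σ = (2, 1, 0).
Answer: det⊕(G) = 40; verdict: NONSINGULAR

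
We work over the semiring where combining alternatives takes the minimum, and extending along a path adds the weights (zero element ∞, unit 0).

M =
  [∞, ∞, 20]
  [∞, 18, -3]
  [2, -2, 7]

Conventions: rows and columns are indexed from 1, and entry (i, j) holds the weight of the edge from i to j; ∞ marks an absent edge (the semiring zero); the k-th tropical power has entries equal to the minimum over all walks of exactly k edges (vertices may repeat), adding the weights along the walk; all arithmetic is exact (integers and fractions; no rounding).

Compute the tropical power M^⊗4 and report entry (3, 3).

M^⊗2:
  [22, 18, 27]
  [-1, -5, 4]
  [9, 5, -5]
M^⊗3:
  [29, 25, 15]
  [6, 2, -8]
  [-3, -7, 2]
M^⊗4:
  [17, 13, 22]
  [-6, -10, -1]
  [4, 0, -10]
Key observation: the optimum is the walk 3->2->3->2->3, with weight (-2) + (-3) + (-2) + (-3) = -10.
Optimal value attained by: walk 3->2->3->2->3.
Answer: (M^⊗4)[3][3] = -10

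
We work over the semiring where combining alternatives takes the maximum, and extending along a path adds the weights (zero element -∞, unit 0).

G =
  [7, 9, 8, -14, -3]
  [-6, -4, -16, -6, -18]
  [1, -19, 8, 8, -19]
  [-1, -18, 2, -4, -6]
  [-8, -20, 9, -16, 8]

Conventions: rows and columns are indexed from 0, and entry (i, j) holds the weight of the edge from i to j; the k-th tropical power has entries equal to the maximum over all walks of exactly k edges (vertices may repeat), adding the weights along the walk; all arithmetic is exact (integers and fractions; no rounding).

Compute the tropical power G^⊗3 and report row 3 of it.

G^⊗2:
  [14, 16, 16, 16, 5]
  [1, 3, 2, -8, -9]
  [9, 10, 16, 16, 2]
  [6, 8, 10, 10, 2]
  [10, 1, 17, 17, 16]
G^⊗3:
  [21, 23, 24, 24, 13]
  [8, 10, 10, 10, -1]
  [17, 18, 24, 24, 10]
  [13, 15, 18, 18, 10]
  [18, 19, 25, 25, 24]
Answer: row 3 of G^⊗3 = [13, 15, 18, 18, 10]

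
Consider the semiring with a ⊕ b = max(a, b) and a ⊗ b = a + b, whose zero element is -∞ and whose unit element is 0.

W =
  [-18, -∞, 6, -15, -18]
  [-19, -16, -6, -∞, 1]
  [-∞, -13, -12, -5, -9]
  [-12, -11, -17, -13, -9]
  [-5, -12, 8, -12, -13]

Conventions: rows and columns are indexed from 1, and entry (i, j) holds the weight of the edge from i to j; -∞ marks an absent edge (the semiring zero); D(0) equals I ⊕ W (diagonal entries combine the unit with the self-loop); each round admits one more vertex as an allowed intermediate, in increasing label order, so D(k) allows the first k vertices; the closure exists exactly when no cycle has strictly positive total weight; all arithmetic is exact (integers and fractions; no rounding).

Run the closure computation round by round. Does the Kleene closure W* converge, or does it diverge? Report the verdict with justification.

D(0):
  [0, -∞, 6, -15, -18]
  [-19, 0, -6, -∞, 1]
  [-∞, -13, 0, -5, -9]
  [-12, -11, -17, 0, -9]
  [-5, -12, 8, -12, 0]
D(1):
  [0, -∞, 6, -15, -18]
  [-19, 0, -6, -34, 1]
  [-∞, -13, 0, -5, -9]
  [-12, -11, -6, 0, -9]
  [-5, -12, 8, -12, 0]
D(2):
  [0, -∞, 6, -15, -18]
  [-19, 0, -6, -34, 1]
  [-32, -13, 0, -5, -9]
  [-12, -11, -6, 0, -9]
  [-5, -12, 8, -12, 0]
D(3):
  [0, -7, 6, 1, -3]
  [-19, 0, -6, -11, 1]
  [-32, -13, 0, -5, -9]
  [-12, -11, -6, 0, -9]
  [-5, -5, 8, 3, 0]
D(4):
  [0, -7, 6, 1, -3]
  [-19, 0, -6, -11, 1]
  [-17, -13, 0, -5, -9]
  [-12, -11, -6, 0, -9]
  [-5, -5, 8, 3, 0]
D(5):
  [0, -7, 6, 1, -3]
  [-4, 0, 9, 4, 1]
  [-14, -13, 0, -5, -9]
  [-12, -11, -1, 0, -9]
  [-5, -5, 8, 3, 0]
Key observation: every diagonal entry stays at the unit through all rounds, so no improving cycle exists.
Answer: CONVERGES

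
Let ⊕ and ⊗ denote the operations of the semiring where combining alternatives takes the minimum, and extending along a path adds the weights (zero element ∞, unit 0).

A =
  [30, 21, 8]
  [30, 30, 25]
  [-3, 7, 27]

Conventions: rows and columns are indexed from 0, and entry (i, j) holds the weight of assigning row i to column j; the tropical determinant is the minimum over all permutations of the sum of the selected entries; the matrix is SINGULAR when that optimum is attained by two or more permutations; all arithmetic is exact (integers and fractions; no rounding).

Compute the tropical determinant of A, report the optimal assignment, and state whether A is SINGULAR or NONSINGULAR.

σ = (0, 1, 2): 30 + 30 + 27 = 87
σ = (0, 2, 1): 30 + 25 + 7 = 62
σ = (1, 0, 2): 21 + 30 + 27 = 78
σ = (1, 2, 0): 21 + 25 + (-3) = 43
σ = (2, 0, 1): 8 + 30 + 7 = 45
σ = (2, 1, 0): 8 + 30 + (-3) = 35
Optimal value attained by: σ = (2, 1, 0).
Answer: det⊕(A) = 35; verdict: NONSINGULAR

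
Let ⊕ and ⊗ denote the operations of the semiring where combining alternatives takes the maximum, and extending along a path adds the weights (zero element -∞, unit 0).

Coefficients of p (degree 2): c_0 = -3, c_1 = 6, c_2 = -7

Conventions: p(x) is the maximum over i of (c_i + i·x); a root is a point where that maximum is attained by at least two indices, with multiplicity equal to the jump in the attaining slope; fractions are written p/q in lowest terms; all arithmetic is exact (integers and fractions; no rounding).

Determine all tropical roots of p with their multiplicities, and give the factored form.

hull edge (i=0, c=-3) to (i=1, c=6): slope 9, span 1
hull edge (i=1, c=6) to (i=2, c=-7): slope -13, span 1
Factored form: p(x) = -7 ⊗ (x ⊕ (-9)) ⊗ (x ⊕ 13)
Answer: roots = -9 (mult 1), 13 (mult 1)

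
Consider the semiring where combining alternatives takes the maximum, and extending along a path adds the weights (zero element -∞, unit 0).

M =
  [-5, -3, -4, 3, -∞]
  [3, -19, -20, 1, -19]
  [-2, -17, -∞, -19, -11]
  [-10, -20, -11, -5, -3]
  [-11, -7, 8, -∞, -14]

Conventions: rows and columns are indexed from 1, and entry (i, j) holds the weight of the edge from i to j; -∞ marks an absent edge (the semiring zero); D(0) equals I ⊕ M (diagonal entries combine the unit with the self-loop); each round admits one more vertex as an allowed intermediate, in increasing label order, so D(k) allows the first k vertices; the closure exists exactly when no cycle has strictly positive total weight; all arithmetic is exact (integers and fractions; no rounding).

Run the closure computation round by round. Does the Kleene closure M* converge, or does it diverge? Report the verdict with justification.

D(0):
  [0, -3, -4, 3, -∞]
  [3, 0, -20, 1, -19]
  [-2, -17, 0, -19, -11]
  [-10, -20, -11, 0, -3]
  [-11, -7, 8, -∞, 0]
D(1):
  [0, -3, -4, 3, -∞]
  [3, 0, -1, 6, -19]
  [-2, -5, 0, 1, -11]
  [-10, -13, -11, 0, -3]
  [-11, -7, 8, -8, 0]
D(2):
  [0, -3, -4, 3, -22]
  [3, 0, -1, 6, -19]
  [-2, -5, 0, 1, -11]
  [-10, -13, -11, 0, -3]
  [-4, -7, 8, -1, 0]
D(3):
  [0, -3, -4, 3, -15]
  [3, 0, -1, 6, -12]
  [-2, -5, 0, 1, -11]
  [-10, -13, -11, 0, -3]
  [6, 3, 8, 9, 0]
Detection: at round 4, diagonal entry (5, 5) turns strictly positive.
Key observation: the cycle 5->3->1->2->4->5 has total weight 8 + (-2) + (-3) + 1 + (-3), which is strictly positive.
Answer: DIVERGES — positive cycle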